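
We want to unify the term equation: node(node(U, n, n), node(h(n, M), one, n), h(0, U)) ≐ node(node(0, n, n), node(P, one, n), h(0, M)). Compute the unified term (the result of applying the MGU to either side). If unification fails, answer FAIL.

node(node(0, n, n), node(h(n, 0), one, n), h(0, 0))

Decompose node/3: node(U, n, n) ≐ node(0, n, n),  node(h(n, M), one, n) ≐ node(P, one, n),  h(0, U) ≐ h(0, M).
Decompose node/3: U ≐ 0,  n ≐ n,  n ≐ n.
Bind U := 0; substituting into the one remaining equation that mentions U gives: h(0, 0) ≐ h(0, M).
Delete trivial equation n ≐ n.
Delete trivial equation n ≐ n.
Decompose node/3: h(n, M) ≐ P,  one ≐ one,  n ≐ n.
Bind P := h(n, M); no other remaining equation mentions P.
Delete trivial equation one ≐ one.
Delete trivial equation n ≐ n.
Decompose h/2: 0 ≐ 0,  0 ≐ M.
Delete trivial equation 0 ≐ 0.
Bind M := 0. Substituting into the earlier binding gives P := h(n, 0).
Applying the MGU to either side gives node(node(0, n, n), node(h(n, 0), one, n), h(0, 0)).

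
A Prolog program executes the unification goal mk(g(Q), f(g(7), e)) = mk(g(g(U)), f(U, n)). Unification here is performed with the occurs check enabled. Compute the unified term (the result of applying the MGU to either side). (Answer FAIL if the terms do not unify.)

FAIL

Decompose mk/2: g(Q) = g(g(U)),  f(g(7), e) = f(U, n).
Decompose g/1: Q = g(U).
Bind Q := g(U); no other remaining equation mentions Q.
Decompose f/2: g(7) = U,  e = n.
Bind U := g(7); no other remaining equation mentions U. Substituting into the earlier binding gives Q := g(g(7)).
Clash: constants e and n differ; no unifier exists.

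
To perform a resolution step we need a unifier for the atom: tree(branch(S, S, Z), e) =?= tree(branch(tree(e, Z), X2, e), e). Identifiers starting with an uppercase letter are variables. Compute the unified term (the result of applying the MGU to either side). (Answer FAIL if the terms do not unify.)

Decompose tree/2: branch(S, S, Z) =?= branch(tree(e, Z), X2, e),  e =?= e.
Decompose branch/3: S =?= tree(e, Z),  S =?= X2,  Z =?= e.
Bind S := tree(e, Z); substituting into the one remaining equation that mentions S gives: tree(e, Z) =?= X2.
Bind X2 := tree(e, Z); no other remaining equation mentions X2.
Bind Z := e; no other remaining equation mentions Z. Substituting into the earlier bindings gives S := tree(e, e), X2 := tree(e, e).
Delete trivial equation e =?= e.
Applying the MGU to either side gives tree(branch(tree(e, e), tree(e, e), e), e).

tree(branch(tree(e, e), tree(e, e), e), e)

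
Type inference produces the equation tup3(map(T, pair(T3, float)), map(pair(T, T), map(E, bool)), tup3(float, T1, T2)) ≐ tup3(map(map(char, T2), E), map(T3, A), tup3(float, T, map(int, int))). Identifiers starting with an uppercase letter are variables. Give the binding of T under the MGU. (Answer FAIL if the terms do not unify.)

map(char, map(int, int))

Decompose tup3/3: map(T, pair(T3, float)) ≐ map(map(char, T2), E),  map(pair(T, T), map(E, bool)) ≐ map(T3, A),  tup3(float, T1, T2) ≐ tup3(float, T, map(int, int)).
Decompose map/2: T ≐ map(char, T2),  pair(T3, float) ≐ E.
Bind T := map(char, T2); substituting into the 2 remaining equations that mention T gives: map(pair(map(char, T2), map(char, T2)), map(E, bool)) ≐ map(T3, A),  tup3(float, T1, T2) ≐ tup3(float, map(char, T2), map(int, int)).
Bind E := pair(T3, float); substituting into the one remaining equation that mentions E gives: map(pair(map(char, T2), map(char, T2)), map(pair(T3, float), bool)) ≐ map(T3, A).
Decompose map/2: pair(map(char, T2), map(char, T2)) ≐ T3,  map(pair(T3, float), bool) ≐ A.
Bind T3 := pair(map(char, T2), map(char, T2)); substituting into the one remaining equation that mentions T3 gives: map(pair(pair(map(char, T2), map(char, T2)), float), bool) ≐ A. Substituting into the earlier binding gives E := pair(pair(map(char, T2), map(char, T2)), float).
Bind A := map(pair(pair(map(char, T2), map(char, T2)), float), bool); no other remaining equation mentions A.
Decompose tup3/3: float ≐ float,  T1 ≐ map(char, T2),  T2 ≐ map(int, int).
Delete trivial equation float ≐ float.
Bind T1 := map(char, T2); no other remaining equation mentions T1.
Bind T2 := map(int, int). Substituting into the earlier bindings gives T := map(char, map(int, int)), E := pair(pair(map(char, map(int, int)), map(char, map(int, int))), float), T3 := pair(map(char, map(int, int)), map(char, map(int, int))), A := map(pair(pair(map(char, map(int, int)), map(char, map(int, int))), float), bool), T1 := map(char, map(int, int)).
MGU = { T := map(char, map(int, int)), E := pair(pair(map(char, map(int, int)), map(char, map(int, int))), float), T3 := pair(map(char, map(int, int)), map(char, map(int, int))), A := map(pair(pair(map(char, map(int, int)), map(char, map(int, int))), float), bool), T1 := map(char, map(int, int)), T2 := map(int, int) }, so T := map(char, map(int, int)).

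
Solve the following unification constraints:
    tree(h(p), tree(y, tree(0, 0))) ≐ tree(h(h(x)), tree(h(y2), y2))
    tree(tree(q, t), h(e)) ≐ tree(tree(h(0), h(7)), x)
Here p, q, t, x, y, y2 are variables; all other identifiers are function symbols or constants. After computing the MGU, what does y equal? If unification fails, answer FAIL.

h(tree(0, 0))

Decompose tree/2: h(p) ≐ h(h(x)),  tree(y, tree(0, 0)) ≐ tree(h(y2), y2).
Decompose h/1: p ≐ h(x).
Bind p := h(x); no other remaining equation mentions p.
Decompose tree/2: y ≐ h(y2),  tree(0, 0) ≐ y2.
Bind y := h(y2); no other remaining equation mentions y.
Bind y2 := tree(0, 0); no other remaining equation mentions y2. Substituting into the earlier binding gives y := h(tree(0, 0)).
Decompose tree/2: tree(q, t) ≐ tree(h(0), h(7)),  h(e) ≐ x.
Decompose tree/2: q ≐ h(0),  t ≐ h(7).
Bind q := h(0); no other remaining equation mentions q.
Bind t := h(7); no other remaining equation mentions t.
Bind x := h(e). Substituting into the earlier binding gives p := h(h(e)).
MGU = { p ↦ h(h(e)), y ↦ h(tree(0, 0)), y2 ↦ tree(0, 0), q ↦ h(0), t ↦ h(7), x ↦ h(e) }, so y ↦ h(tree(0, 0)).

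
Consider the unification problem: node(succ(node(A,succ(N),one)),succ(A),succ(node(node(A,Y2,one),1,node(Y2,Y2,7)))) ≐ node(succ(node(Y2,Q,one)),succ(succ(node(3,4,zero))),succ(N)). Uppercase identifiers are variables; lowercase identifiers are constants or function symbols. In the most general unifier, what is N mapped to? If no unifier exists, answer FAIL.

Decompose node/3: succ(node(A,succ(N),one)) ≐ succ(node(Y2,Q,one)),  succ(A) ≐ succ(succ(node(3,4,zero))),  succ(node(node(A,Y2,one),1,node(Y2,Y2,7))) ≐ succ(N).
Decompose succ/1: node(A,succ(N),one) ≐ node(Y2,Q,one).
Decompose node/3: A ≐ Y2,  succ(N) ≐ Q,  one ≐ one.
Bind A := Y2; substituting into the 2 remaining equations that mention A gives: succ(Y2) ≐ succ(succ(node(3,4,zero))),  succ(node(node(Y2,Y2,one),1,node(Y2,Y2,7))) ≐ succ(N).
Bind Q := succ(N); no other remaining equation mentions Q.
Delete trivial equation one ≐ one.
Decompose succ/1: Y2 ≐ succ(node(3,4,zero)).
Bind Y2 := succ(node(3,4,zero)); substituting into the remaining equation gives: succ(node(node(succ(node(3,4,zero)),succ(node(3,4,zero)),one),1,node(succ(node(3,4,zero)),succ(node(3,4,zero)),7))) ≐ succ(N). Substituting into the earlier binding gives A := succ(node(3,4,zero)).
Decompose succ/1: node(node(succ(node(3,4,zero)),succ(node(3,4,zero)),one),1,node(succ(node(3,4,zero)),succ(node(3,4,zero)),7)) ≐ N.
Bind N := node(node(succ(node(3,4,zero)),succ(node(3,4,zero)),one),1,node(succ(node(3,4,zero)),succ(node(3,4,zero)),7)). Substituting into the earlier binding gives Q := succ(node(node(succ(node(3,4,zero)),succ(node(3,4,zero)),one),1,node(succ(node(3,4,zero)),succ(node(3,4,zero)),7))).
MGU = { A -> succ(node(3,4,zero)), Q -> succ(node(node(succ(node(3,4,zero)),succ(node(3,4,zero)),one),1,node(succ(node(3,4,zero)),succ(node(3,4,zero)),7))), Y2 -> succ(node(3,4,zero)), N -> node(node(succ(node(3,4,zero)),succ(node(3,4,zero)),one),1,node(succ(node(3,4,zero)),succ(node(3,4,zero)),7)) }, so N -> node(node(succ(node(3,4,zero)),succ(node(3,4,zero)),one),1,node(succ(node(3,4,zero)),succ(node(3,4,zero)),7)).

node(node(succ(node(3,4,zero)),succ(node(3,4,zero)),one),1,node(succ(node(3,4,zero)),succ(node(3,4,zero)),7))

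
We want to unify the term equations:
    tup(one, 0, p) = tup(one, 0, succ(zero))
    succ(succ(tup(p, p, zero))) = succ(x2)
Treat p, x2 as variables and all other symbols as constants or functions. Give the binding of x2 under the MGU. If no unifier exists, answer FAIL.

succ(tup(succ(zero), succ(zero), zero))

Decompose tup/3: one = one,  0 = 0,  p = succ(zero).
Delete trivial equation one = one.
Delete trivial equation 0 = 0.
Bind p := succ(zero); substituting into the remaining equation gives: succ(succ(tup(succ(zero), succ(zero), zero))) = succ(x2).
Decompose succ/1: succ(tup(succ(zero), succ(zero), zero)) = x2.
Bind x2 := succ(tup(succ(zero), succ(zero), zero)).
MGU = { p -> succ(zero), x2 -> succ(tup(succ(zero), succ(zero), zero)) }, so x2 -> succ(tup(succ(zero), succ(zero), zero)).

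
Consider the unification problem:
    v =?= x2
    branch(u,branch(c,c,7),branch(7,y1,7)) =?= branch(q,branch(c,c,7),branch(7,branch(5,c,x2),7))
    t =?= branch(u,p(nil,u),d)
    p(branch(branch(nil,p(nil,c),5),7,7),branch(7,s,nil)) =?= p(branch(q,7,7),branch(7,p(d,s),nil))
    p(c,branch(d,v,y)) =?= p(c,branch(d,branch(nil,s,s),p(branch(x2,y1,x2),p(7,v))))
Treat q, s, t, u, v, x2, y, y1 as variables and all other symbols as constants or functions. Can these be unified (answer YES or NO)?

NO

Bind v := x2; substituting into the one remaining equation that mentions v gives: p(c,branch(d,x2,y)) =?= p(c,branch(d,branch(nil,s,s),p(branch(x2,y1,x2),p(7,x2)))).
Decompose branch/3: u =?= q,  branch(c,c,7) =?= branch(c,c,7),  branch(7,y1,7) =?= branch(7,branch(5,c,x2),7).
Bind u := q; substituting into the one remaining equation that mentions u gives: t =?= branch(q,p(nil,q),d).
Delete trivial equation branch(c,c,7) =?= branch(c,c,7).
Decompose branch/3: 7 =?= 7,  y1 =?= branch(5,c,x2),  7 =?= 7.
Delete trivial equation 7 =?= 7.
Bind y1 := branch(5,c,x2); substituting into the one remaining equation that mentions y1 gives: p(c,branch(d,x2,y)) =?= p(c,branch(d,branch(nil,s,s),p(branch(x2,branch(5,c,x2),x2),p(7,x2)))).
Delete trivial equation 7 =?= 7.
Bind t := branch(q,p(nil,q),d); no other remaining equation mentions t.
Decompose p/2: branch(branch(nil,p(nil,c),5),7,7) =?= branch(q,7,7),  branch(7,s,nil) =?= branch(7,p(d,s),nil).
Decompose branch/3: branch(nil,p(nil,c),5) =?= q,  7 =?= 7,  7 =?= 7.
Bind q := branch(nil,p(nil,c),5); no other remaining equation mentions q. Substituting into the earlier bindings gives u := branch(nil,p(nil,c),5), t := branch(branch(nil,p(nil,c),5),p(nil,branch(nil,p(nil,c),5)),d).
Delete trivial equation 7 =?= 7.
Delete trivial equation 7 =?= 7.
Decompose branch/3: 7 =?= 7,  s =?= p(d,s),  nil =?= nil.
Delete trivial equation 7 =?= 7.
Occurs check fails: s occurs in p(d,s); the equation s =?= p(d,s) has no finite solution.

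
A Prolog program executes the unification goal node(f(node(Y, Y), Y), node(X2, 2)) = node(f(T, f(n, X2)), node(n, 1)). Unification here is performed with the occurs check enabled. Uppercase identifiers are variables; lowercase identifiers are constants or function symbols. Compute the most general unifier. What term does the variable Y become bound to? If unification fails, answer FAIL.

FAIL

Decompose node/2: f(node(Y, Y), Y) = f(T, f(n, X2)),  node(X2, 2) = node(n, 1).
Decompose f/2: node(Y, Y) = T,  Y = f(n, X2).
Bind T := node(Y, Y); no other remaining equation mentions T.
Bind Y := f(n, X2); no other remaining equation mentions Y. Substituting into the earlier binding gives T := node(f(n, X2), f(n, X2)).
Decompose node/2: X2 = n,  2 = 1.
Bind X2 := n; no other remaining equation mentions X2. Substituting into the earlier bindings gives T := node(f(n, n), f(n, n)), Y := f(n, n).
Clash: constants 2 and 1 differ; no unifier exists.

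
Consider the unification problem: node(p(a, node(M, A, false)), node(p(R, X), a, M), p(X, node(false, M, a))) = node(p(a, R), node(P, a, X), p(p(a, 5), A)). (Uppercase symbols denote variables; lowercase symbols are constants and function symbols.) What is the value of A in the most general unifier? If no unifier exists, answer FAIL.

Decompose node/3: p(a, node(M, A, false)) = p(a, R),  node(p(R, X), a, M) = node(P, a, X),  p(X, node(false, M, a)) = p(p(a, 5), A).
Decompose p/2: a = a,  node(M, A, false) = R.
Delete trivial equation a = a.
Bind R := node(M, A, false); substituting into the one remaining equation that mentions R gives: node(p(node(M, A, false), X), a, M) = node(P, a, X).
Decompose node/3: p(node(M, A, false), X) = P,  a = a,  M = X.
Bind P := p(node(M, A, false), X); no other remaining equation mentions P.
Delete trivial equation a = a.
Bind M := X; substituting into the remaining equation gives: p(X, node(false, X, a)) = p(p(a, 5), A). Substituting into the earlier bindings gives R := node(X, A, false), P := p(node(X, A, false), X).
Decompose p/2: X = p(a, 5),  node(false, X, a) = A.
Bind X := p(a, 5); substituting into the remaining equation gives: node(false, p(a, 5), a) = A. Substituting into the earlier bindings gives R := node(p(a, 5), A, false), P := p(node(p(a, 5), A, false), p(a, 5)), M := p(a, 5).
Bind A := node(false, p(a, 5), a). Substituting into the earlier bindings gives R := node(p(a, 5), node(false, p(a, 5), a), false), P := p(node(p(a, 5), node(false, p(a, 5), a), false), p(a, 5)).
MGU = { R -> node(p(a, 5), node(false, p(a, 5), a), false), P -> p(node(p(a, 5), node(false, p(a, 5), a), false), p(a, 5)), M -> p(a, 5), X -> p(a, 5), A -> node(false, p(a, 5), a) }, so A -> node(false, p(a, 5), a).

node(false, p(a, 5), a)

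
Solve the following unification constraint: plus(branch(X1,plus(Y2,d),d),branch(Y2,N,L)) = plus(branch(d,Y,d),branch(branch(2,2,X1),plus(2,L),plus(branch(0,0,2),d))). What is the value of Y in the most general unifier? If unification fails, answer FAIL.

Decompose plus/2: branch(X1,plus(Y2,d),d) = branch(d,Y,d),  branch(Y2,N,L) = branch(branch(2,2,X1),plus(2,L),plus(branch(0,0,2),d)).
Decompose branch/3: X1 = d,  plus(Y2,d) = Y,  d = d.
Bind X1 := d; substituting into the one remaining equation that mentions X1 gives: branch(Y2,N,L) = branch(branch(2,2,d),plus(2,L),plus(branch(0,0,2),d)).
Bind Y := plus(Y2,d); no other remaining equation mentions Y.
Delete trivial equation d = d.
Decompose branch/3: Y2 = branch(2,2,d),  N = plus(2,L),  L = plus(branch(0,0,2),d).
Bind Y2 := branch(2,2,d); no other remaining equation mentions Y2. Substituting into the earlier binding gives Y := plus(branch(2,2,d),d).
Bind N := plus(2,L); no other remaining equation mentions N.
Bind L := plus(branch(0,0,2),d). Substituting into the earlier binding gives N := plus(2,plus(branch(0,0,2),d)).
MGU = { X1 -> d, Y -> plus(branch(2,2,d),d), Y2 -> branch(2,2,d), N -> plus(2,plus(branch(0,0,2),d)), L -> plus(branch(0,0,2),d) }, so Y -> plus(branch(2,2,d),d).

plus(branch(2,2,d),d)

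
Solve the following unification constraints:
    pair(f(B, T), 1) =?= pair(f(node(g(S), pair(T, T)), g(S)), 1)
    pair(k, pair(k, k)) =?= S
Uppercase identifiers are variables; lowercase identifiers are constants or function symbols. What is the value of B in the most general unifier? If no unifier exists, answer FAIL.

node(g(pair(k, pair(k, k))), pair(g(pair(k, pair(k, k))), g(pair(k, pair(k, k)))))

Decompose pair/2: f(B, T) =?= f(node(g(S), pair(T, T)), g(S)),  1 =?= 1.
Decompose f/2: B =?= node(g(S), pair(T, T)),  T =?= g(S).
Bind B := node(g(S), pair(T, T)); no other remaining equation mentions B.
Bind T := g(S); no other remaining equation mentions T. Substituting into the earlier binding gives B := node(g(S), pair(g(S), g(S))).
Delete trivial equation 1 =?= 1.
Bind S := pair(k, pair(k, k)). Substituting into the earlier bindings gives B := node(g(pair(k, pair(k, k))), pair(g(pair(k, pair(k, k))), g(pair(k, pair(k, k))))), T := g(pair(k, pair(k, k))).
MGU = { B := node(g(pair(k, pair(k, k))), pair(g(pair(k, pair(k, k))), g(pair(k, pair(k, k))))), T := g(pair(k, pair(k, k))), S := pair(k, pair(k, k)) }, so B := node(g(pair(k, pair(k, k))), pair(g(pair(k, pair(k, k))), g(pair(k, pair(k, k))))).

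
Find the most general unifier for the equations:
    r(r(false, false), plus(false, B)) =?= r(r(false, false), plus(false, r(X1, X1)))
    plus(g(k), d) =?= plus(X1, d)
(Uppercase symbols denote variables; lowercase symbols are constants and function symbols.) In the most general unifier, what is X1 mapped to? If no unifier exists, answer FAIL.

Decompose r/2: r(false, false) =?= r(false, false),  plus(false, B) =?= plus(false, r(X1, X1)).
Delete trivial equation r(false, false) =?= r(false, false).
Decompose plus/2: false =?= false,  B =?= r(X1, X1).
Delete trivial equation false =?= false.
Bind B := r(X1, X1); no other remaining equation mentions B.
Decompose plus/2: g(k) =?= X1,  d =?= d.
Bind X1 := g(k); no other remaining equation mentions X1. Substituting into the earlier binding gives B := r(g(k), g(k)).
Delete trivial equation d =?= d.
MGU = { B ↦ r(g(k), g(k)), X1 ↦ g(k) }, so X1 ↦ g(k).

g(k)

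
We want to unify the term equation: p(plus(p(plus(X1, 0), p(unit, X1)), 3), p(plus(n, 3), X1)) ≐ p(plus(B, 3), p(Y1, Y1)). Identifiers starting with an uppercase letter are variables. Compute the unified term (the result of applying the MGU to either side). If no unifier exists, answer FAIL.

p(plus(p(plus(plus(n, 3), 0), p(unit, plus(n, 3))), 3), p(plus(n, 3), plus(n, 3)))

Decompose p/2: plus(p(plus(X1, 0), p(unit, X1)), 3) ≐ plus(B, 3),  p(plus(n, 3), X1) ≐ p(Y1, Y1).
Decompose plus/2: p(plus(X1, 0), p(unit, X1)) ≐ B,  3 ≐ 3.
Bind B := p(plus(X1, 0), p(unit, X1)); no other remaining equation mentions B.
Delete trivial equation 3 ≐ 3.
Decompose p/2: plus(n, 3) ≐ Y1,  X1 ≐ Y1.
Bind Y1 := plus(n, 3); substituting into the remaining equation gives: X1 ≐ plus(n, 3).
Bind X1 := plus(n, 3). Substituting into the earlier binding gives B := p(plus(plus(n, 3), 0), p(unit, plus(n, 3))).
Applying the MGU to either side gives p(plus(p(plus(plus(n, 3), 0), p(unit, plus(n, 3))), 3), p(plus(n, 3), plus(n, 3))).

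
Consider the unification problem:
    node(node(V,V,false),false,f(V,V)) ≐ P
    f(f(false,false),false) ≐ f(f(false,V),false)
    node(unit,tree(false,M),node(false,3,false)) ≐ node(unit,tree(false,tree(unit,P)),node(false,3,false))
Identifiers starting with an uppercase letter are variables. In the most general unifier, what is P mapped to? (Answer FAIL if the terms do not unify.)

Bind P := node(node(V,V,false),false,f(V,V)); substituting into the one remaining equation that mentions P gives: node(unit,tree(false,M),node(false,3,false)) ≐ node(unit,tree(false,tree(unit,node(node(V,V,false),false,f(V,V)))),node(false,3,false)).
Decompose f/2: f(false,false) ≐ f(false,V),  false ≐ false.
Decompose f/2: false ≐ false,  false ≐ V.
Delete trivial equation false ≐ false.
Bind V := false; substituting into the one remaining equation that mentions V gives: node(unit,tree(false,M),node(false,3,false)) ≐ node(unit,tree(false,tree(unit,node(node(false,false,false),false,f(false,false)))),node(false,3,false)). Substituting into the earlier binding gives P := node(node(false,false,false),false,f(false,false)).
Delete trivial equation false ≐ false.
Decompose node/3: unit ≐ unit,  tree(false,M) ≐ tree(false,tree(unit,node(node(false,false,false),false,f(false,false)))),  node(false,3,false) ≐ node(false,3,false).
Delete trivial equation unit ≐ unit.
Decompose tree/2: false ≐ false,  M ≐ tree(unit,node(node(false,false,false),false,f(false,false))).
Delete trivial equation false ≐ false.
Bind M := tree(unit,node(node(false,false,false),false,f(false,false))); no other remaining equation mentions M.
Delete trivial equation node(false,3,false) ≐ node(false,3,false).
MGU = { P -> node(node(false,false,false),false,f(false,false)), V -> false, M -> tree(unit,node(node(false,false,false),false,f(false,false))) }, so P -> node(node(false,false,false),false,f(false,false)).

node(node(false,false,false),false,f(false,false))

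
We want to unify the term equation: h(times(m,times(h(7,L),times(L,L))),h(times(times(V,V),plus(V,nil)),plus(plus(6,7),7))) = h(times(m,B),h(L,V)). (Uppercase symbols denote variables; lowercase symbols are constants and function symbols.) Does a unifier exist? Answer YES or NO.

Decompose h/2: times(m,times(h(7,L),times(L,L))) = times(m,B),  h(times(times(V,V),plus(V,nil)),plus(plus(6,7),7)) = h(L,V).
Decompose times/2: m = m,  times(h(7,L),times(L,L)) = B.
Delete trivial equation m = m.
Bind B := times(h(7,L),times(L,L)); no other remaining equation mentions B.
Decompose h/2: times(times(V,V),plus(V,nil)) = L,  plus(plus(6,7),7) = V.
Bind L := times(times(V,V),plus(V,nil)); no other remaining equation mentions L. Substituting into the earlier binding gives B := times(h(7,times(times(V,V),plus(V,nil))),times(times(times(V,V),plus(V,nil)),times(times(V,V),plus(V,nil)))).
Bind V := plus(plus(6,7),7). Substituting into the earlier bindings gives B := times(h(7,times(times(plus(plus(6,7),7),plus(plus(6,7),7)),plus(plus(plus(6,7),7),nil))),times(times(times(plus(plus(6,7),7),plus(plus(6,7),7)),plus(plus(plus(6,7),7),nil)),times(times(plus(plus(6,7),7),plus(plus(6,7),7)),plus(plus(plus(6,7),7),nil)))), L := times(times(plus(plus(6,7),7),plus(plus(6,7),7)),plus(plus(plus(6,7),7),nil)).
No equations remain and no clash or occurs-check failure arose, so a unifier exists.

YES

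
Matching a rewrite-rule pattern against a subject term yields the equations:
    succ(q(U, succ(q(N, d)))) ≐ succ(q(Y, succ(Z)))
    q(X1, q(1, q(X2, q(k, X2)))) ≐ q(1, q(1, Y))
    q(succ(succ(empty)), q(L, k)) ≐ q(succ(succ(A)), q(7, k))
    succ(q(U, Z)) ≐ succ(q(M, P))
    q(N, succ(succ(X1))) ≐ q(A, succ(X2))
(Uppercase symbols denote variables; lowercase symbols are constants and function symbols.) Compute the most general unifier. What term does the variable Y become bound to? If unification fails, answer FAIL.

Decompose succ/1: q(U, succ(q(N, d))) ≐ q(Y, succ(Z)).
Decompose q/2: U ≐ Y,  succ(q(N, d)) ≐ succ(Z).
Bind U := Y; substituting into the one remaining equation that mentions U gives: succ(q(Y, Z)) ≐ succ(q(M, P)).
Decompose succ/1: q(N, d) ≐ Z.
Bind Z := q(N, d); substituting into the one remaining equation that mentions Z gives: succ(q(Y, q(N, d))) ≐ succ(q(M, P)).
Decompose q/2: X1 ≐ 1,  q(1, q(X2, q(k, X2))) ≐ q(1, Y).
Bind X1 := 1; substituting into the one remaining equation that mentions X1 gives: q(N, succ(succ(1))) ≐ q(A, succ(X2)).
Decompose q/2: 1 ≐ 1,  q(X2, q(k, X2)) ≐ Y.
Delete trivial equation 1 ≐ 1.
Bind Y := q(X2, q(k, X2)); substituting into the one remaining equation that mentions Y gives: succ(q(q(X2, q(k, X2)), q(N, d))) ≐ succ(q(M, P)). Substituting into the earlier binding gives U := q(X2, q(k, X2)).
Decompose q/2: succ(succ(empty)) ≐ succ(succ(A)),  q(L, k) ≐ q(7, k).
Decompose succ/1: succ(empty) ≐ succ(A).
Decompose succ/1: empty ≐ A.
Bind A := empty; substituting into the one remaining equation that mentions A gives: q(N, succ(succ(1))) ≐ q(empty, succ(X2)).
Decompose q/2: L ≐ 7,  k ≐ k.
Bind L := 7; no other remaining equation mentions L.
Delete trivial equation k ≐ k.
Decompose succ/1: q(q(X2, q(k, X2)), q(N, d)) ≐ q(M, P).
Decompose q/2: q(X2, q(k, X2)) ≐ M,  q(N, d) ≐ P.
Bind M := q(X2, q(k, X2)); no other remaining equation mentions M.
Bind P := q(N, d); no other remaining equation mentions P.
Decompose q/2: N ≐ empty,  succ(succ(1)) ≐ succ(X2).
Bind N := empty; no other remaining equation mentions N. Substituting into the earlier bindings gives Z := q(empty, d), P := q(empty, d).
Decompose succ/1: succ(1) ≐ X2.
Bind X2 := succ(1). Substituting into the earlier bindings gives U := q(succ(1), q(k, succ(1))), Y := q(succ(1), q(k, succ(1))), M := q(succ(1), q(k, succ(1))).
MGU = { U ↦ q(succ(1), q(k, succ(1))), Z ↦ q(empty, d), X1 ↦ 1, Y ↦ q(succ(1), q(k, succ(1))), A ↦ empty, L ↦ 7, M ↦ q(succ(1), q(k, succ(1))), P ↦ q(empty, d), N ↦ empty, X2 ↦ succ(1) }, so Y ↦ q(succ(1), q(k, succ(1))).

q(succ(1), q(k, succ(1)))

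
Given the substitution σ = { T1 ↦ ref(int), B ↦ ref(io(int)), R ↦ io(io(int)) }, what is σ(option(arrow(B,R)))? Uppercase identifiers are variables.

Replace each occurrence of B with ref(io(int)).
Replace each occurrence of R with io(io(int)).
Result: option(arrow(ref(io(int)),io(io(int)))).

option(arrow(ref(io(int)),io(io(int))))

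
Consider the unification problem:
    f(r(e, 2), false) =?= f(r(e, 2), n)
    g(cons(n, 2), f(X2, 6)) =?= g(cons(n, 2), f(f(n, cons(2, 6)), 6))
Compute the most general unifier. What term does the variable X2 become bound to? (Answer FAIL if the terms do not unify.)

FAIL

Decompose f/2: r(e, 2) =?= r(e, 2),  false =?= n.
Delete trivial equation r(e, 2) =?= r(e, 2).
Clash: constants false and n differ; no unifier exists.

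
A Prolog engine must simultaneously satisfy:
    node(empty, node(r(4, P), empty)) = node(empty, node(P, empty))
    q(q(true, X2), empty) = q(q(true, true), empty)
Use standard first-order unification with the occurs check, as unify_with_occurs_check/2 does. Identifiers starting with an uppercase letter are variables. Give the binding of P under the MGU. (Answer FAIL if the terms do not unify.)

Decompose node/2: empty = empty,  node(r(4, P), empty) = node(P, empty).
Delete trivial equation empty = empty.
Decompose node/2: r(4, P) = P,  empty = empty.
Occurs check fails: P occurs in r(4, P); the equation P = r(4, P) has no finite solution.

FAIL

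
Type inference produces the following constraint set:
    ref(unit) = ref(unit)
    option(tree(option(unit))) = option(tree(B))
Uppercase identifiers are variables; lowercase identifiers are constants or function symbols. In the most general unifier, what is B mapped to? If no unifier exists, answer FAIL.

Delete trivial equation ref(unit) = ref(unit).
Decompose option/1: tree(option(unit)) = tree(B).
Decompose tree/1: option(unit) = B.
Bind B := option(unit).
MGU = { B ↦ option(unit) }, so B ↦ option(unit).

option(unit)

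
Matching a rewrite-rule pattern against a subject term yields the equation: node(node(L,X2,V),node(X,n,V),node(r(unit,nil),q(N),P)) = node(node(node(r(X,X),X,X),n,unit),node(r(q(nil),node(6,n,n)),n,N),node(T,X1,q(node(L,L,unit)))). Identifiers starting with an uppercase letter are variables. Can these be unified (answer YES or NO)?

Decompose node/3: node(L,X2,V) = node(node(r(X,X),X,X),n,unit),  node(X,n,V) = node(r(q(nil),node(6,n,n)),n,N),  node(r(unit,nil),q(N),P) = node(T,X1,q(node(L,L,unit))).
Decompose node/3: L = node(r(X,X),X,X),  X2 = n,  V = unit.
Bind L := node(r(X,X),X,X); substituting into the one remaining equation that mentions L gives: node(r(unit,nil),q(N),P) = node(T,X1,q(node(node(r(X,X),X,X),node(r(X,X),X,X),unit))).
Bind X2 := n; no other remaining equation mentions X2.
Bind V := unit; substituting into the one remaining equation that mentions V gives: node(X,n,unit) = node(r(q(nil),node(6,n,n)),n,N).
Decompose node/3: X = r(q(nil),node(6,n,n)),  n = n,  unit = N.
Bind X := r(q(nil),node(6,n,n)); substituting into the one remaining equation that mentions X gives: node(r(unit,nil),q(N),P) = node(T,X1,q(node(node(r(r(q(nil),node(6,n,n)),r(q(nil),node(6,n,n))),r(q(nil),node(6,n,n)),r(q(nil),node(6,n,n))),node(r(r(q(nil),node(6,n,n)),r(q(nil),node(6,n,n))),r(q(nil),node(6,n,n)),r(q(nil),node(6,n,n))),unit))). Substituting into the earlier binding gives L := node(r(r(q(nil),node(6,n,n)),r(q(nil),node(6,n,n))),r(q(nil),node(6,n,n)),r(q(nil),node(6,n,n))).
Delete trivial equation n = n.
Bind N := unit; substituting into the remaining equation gives: node(r(unit,nil),q(unit),P) = node(T,X1,q(node(node(r(r(q(nil),node(6,n,n)),r(q(nil),node(6,n,n))),r(q(nil),node(6,n,n)),r(q(nil),node(6,n,n))),node(r(r(q(nil),node(6,n,n)),r(q(nil),node(6,n,n))),r(q(nil),node(6,n,n)),r(q(nil),node(6,n,n))),unit))).
Decompose node/3: r(unit,nil) = T,  q(unit) = X1,  P = q(node(node(r(r(q(nil),node(6,n,n)),r(q(nil),node(6,n,n))),r(q(nil),node(6,n,n)),r(q(nil),node(6,n,n))),node(r(r(q(nil),node(6,n,n)),r(q(nil),node(6,n,n))),r(q(nil),node(6,n,n)),r(q(nil),node(6,n,n))),unit)).
Bind T := r(unit,nil); no other remaining equation mentions T.
Bind X1 := q(unit); no other remaining equation mentions X1.
Bind P := q(node(node(r(r(q(nil),node(6,n,n)),r(q(nil),node(6,n,n))),r(q(nil),node(6,n,n)),r(q(nil),node(6,n,n))),node(r(r(q(nil),node(6,n,n)),r(q(nil),node(6,n,n))),r(q(nil),node(6,n,n)),r(q(nil),node(6,n,n))),unit)).
No equations remain and no clash or occurs-check failure arose, so a unifier exists.

YES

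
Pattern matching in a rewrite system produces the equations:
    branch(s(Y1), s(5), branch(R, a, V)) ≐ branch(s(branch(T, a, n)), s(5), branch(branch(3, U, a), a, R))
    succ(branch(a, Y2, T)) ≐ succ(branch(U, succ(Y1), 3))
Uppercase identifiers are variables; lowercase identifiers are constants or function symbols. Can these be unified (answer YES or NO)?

Decompose branch/3: s(Y1) ≐ s(branch(T, a, n)),  s(5) ≐ s(5),  branch(R, a, V) ≐ branch(branch(3, U, a), a, R).
Decompose s/1: Y1 ≐ branch(T, a, n).
Bind Y1 := branch(T, a, n); substituting into the one remaining equation that mentions Y1 gives: succ(branch(a, Y2, T)) ≐ succ(branch(U, succ(branch(T, a, n)), 3)).
Delete trivial equation s(5) ≐ s(5).
Decompose branch/3: R ≐ branch(3, U, a),  a ≐ a,  V ≐ R.
Bind R := branch(3, U, a); substituting into the one remaining equation that mentions R gives: V ≐ branch(3, U, a).
Delete trivial equation a ≐ a.
Bind V := branch(3, U, a); no other remaining equation mentions V.
Decompose succ/1: branch(a, Y2, T) ≐ branch(U, succ(branch(T, a, n)), 3).
Decompose branch/3: a ≐ U,  Y2 ≐ succ(branch(T, a, n)),  T ≐ 3.
Bind U := a; no other remaining equation mentions U. Substituting into the earlier bindings gives R := branch(3, a, a), V := branch(3, a, a).
Bind Y2 := succ(branch(T, a, n)); no other remaining equation mentions Y2.
Bind T := 3. Substituting into the earlier bindings gives Y1 := branch(3, a, n), Y2 := succ(branch(3, a, n)).
No equations remain and no clash or occurs-check failure arose, so a unifier exists.

YES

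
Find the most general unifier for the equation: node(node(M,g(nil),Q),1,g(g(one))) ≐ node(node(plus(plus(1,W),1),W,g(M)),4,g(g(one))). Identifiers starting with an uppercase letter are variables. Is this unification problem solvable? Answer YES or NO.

NO

Decompose node/3: node(M,g(nil),Q) ≐ node(plus(plus(1,W),1),W,g(M)),  1 ≐ 4,  g(g(one)) ≐ g(g(one)).
Decompose node/3: M ≐ plus(plus(1,W),1),  g(nil) ≐ W,  Q ≐ g(M).
Bind M := plus(plus(1,W),1); substituting into the one remaining equation that mentions M gives: Q ≐ g(plus(plus(1,W),1)).
Bind W := g(nil); substituting into the one remaining equation that mentions W gives: Q ≐ g(plus(plus(1,g(nil)),1)). Substituting into the earlier binding gives M := plus(plus(1,g(nil)),1).
Bind Q := g(plus(plus(1,g(nil)),1)); no other remaining equation mentions Q.
Clash: constants 1 and 4 differ; no unifier exists.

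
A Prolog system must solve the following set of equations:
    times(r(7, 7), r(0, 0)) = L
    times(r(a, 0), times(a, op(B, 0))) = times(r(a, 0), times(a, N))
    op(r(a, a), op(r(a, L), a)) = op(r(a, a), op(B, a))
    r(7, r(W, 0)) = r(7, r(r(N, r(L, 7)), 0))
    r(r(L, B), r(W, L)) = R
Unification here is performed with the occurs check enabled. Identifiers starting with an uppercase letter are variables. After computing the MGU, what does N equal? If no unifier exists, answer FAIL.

op(r(a, times(r(7, 7), r(0, 0))), 0)

Bind L := times(r(7, 7), r(0, 0)); substituting into the 3 remaining equations that mention L gives: op(r(a, a), op(r(a, times(r(7, 7), r(0, 0))), a)) = op(r(a, a), op(B, a)),  r(7, r(W, 0)) = r(7, r(r(N, r(times(r(7, 7), r(0, 0)), 7)), 0)),  r(r(times(r(7, 7), r(0, 0)), B), r(W, times(r(7, 7), r(0, 0)))) = R.
Decompose times/2: r(a, 0) = r(a, 0),  times(a, op(B, 0)) = times(a, N).
Delete trivial equation r(a, 0) = r(a, 0).
Decompose times/2: a = a,  op(B, 0) = N.
Delete trivial equation a = a.
Bind N := op(B, 0); substituting into the one remaining equation that mentions N gives: r(7, r(W, 0)) = r(7, r(r(op(B, 0), r(times(r(7, 7), r(0, 0)), 7)), 0)).
Decompose op/2: r(a, a) = r(a, a),  op(r(a, times(r(7, 7), r(0, 0))), a) = op(B, a).
Delete trivial equation r(a, a) = r(a, a).
Decompose op/2: r(a, times(r(7, 7), r(0, 0))) = B,  a = a.
Bind B := r(a, times(r(7, 7), r(0, 0))); substituting into the 2 remaining equations that mention B gives: r(7, r(W, 0)) = r(7, r(r(op(r(a, times(r(7, 7), r(0, 0))), 0), r(times(r(7, 7), r(0, 0)), 7)), 0)),  r(r(times(r(7, 7), r(0, 0)), r(a, times(r(7, 7), r(0, 0)))), r(W, times(r(7, 7), r(0, 0)))) = R. Substituting into the earlier binding gives N := op(r(a, times(r(7, 7), r(0, 0))), 0).
Delete trivial equation a = a.
Decompose r/2: 7 = 7,  r(W, 0) = r(r(op(r(a, times(r(7, 7), r(0, 0))), 0), r(times(r(7, 7), r(0, 0)), 7)), 0).
Delete trivial equation 7 = 7.
Decompose r/2: W = r(op(r(a, times(r(7, 7), r(0, 0))), 0), r(times(r(7, 7), r(0, 0)), 7)),  0 = 0.
Bind W := r(op(r(a, times(r(7, 7), r(0, 0))), 0), r(times(r(7, 7), r(0, 0)), 7)); substituting into the one remaining equation that mentions W gives: r(r(times(r(7, 7), r(0, 0)), r(a, times(r(7, 7), r(0, 0)))), r(r(op(r(a, times(r(7, 7), r(0, 0))), 0), r(times(r(7, 7), r(0, 0)), 7)), times(r(7, 7), r(0, 0)))) = R.
Delete trivial equation 0 = 0.
Bind R := r(r(times(r(7, 7), r(0, 0)), r(a, times(r(7, 7), r(0, 0)))), r(r(op(r(a, times(r(7, 7), r(0, 0))), 0), r(times(r(7, 7), r(0, 0)), 7)), times(r(7, 7), r(0, 0)))).
MGU = { L ↦ times(r(7, 7), r(0, 0)), N ↦ op(r(a, times(r(7, 7), r(0, 0))), 0), B ↦ r(a, times(r(7, 7), r(0, 0))), W ↦ r(op(r(a, times(r(7, 7), r(0, 0))), 0), r(times(r(7, 7), r(0, 0)), 7)), R ↦ r(r(times(r(7, 7), r(0, 0)), r(a, times(r(7, 7), r(0, 0)))), r(r(op(r(a, times(r(7, 7), r(0, 0))), 0), r(times(r(7, 7), r(0, 0)), 7)), times(r(7, 7), r(0, 0)))) }, so N ↦ op(r(a, times(r(7, 7), r(0, 0))), 0).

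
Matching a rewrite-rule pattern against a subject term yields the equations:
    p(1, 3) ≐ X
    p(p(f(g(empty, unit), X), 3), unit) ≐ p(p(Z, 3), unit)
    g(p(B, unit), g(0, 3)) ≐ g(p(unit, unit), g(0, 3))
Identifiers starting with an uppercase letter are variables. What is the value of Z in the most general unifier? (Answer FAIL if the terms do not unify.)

f(g(empty, unit), p(1, 3))

Bind X := p(1, 3); substituting into the one remaining equation that mentions X gives: p(p(f(g(empty, unit), p(1, 3)), 3), unit) ≐ p(p(Z, 3), unit).
Decompose p/2: p(f(g(empty, unit), p(1, 3)), 3) ≐ p(Z, 3),  unit ≐ unit.
Decompose p/2: f(g(empty, unit), p(1, 3)) ≐ Z,  3 ≐ 3.
Bind Z := f(g(empty, unit), p(1, 3)); no other remaining equation mentions Z.
Delete trivial equation 3 ≐ 3.
Delete trivial equation unit ≐ unit.
Decompose g/2: p(B, unit) ≐ p(unit, unit),  g(0, 3) ≐ g(0, 3).
Decompose p/2: B ≐ unit,  unit ≐ unit.
Bind B := unit; no other remaining equation mentions B.
Delete trivial equation unit ≐ unit.
Delete trivial equation g(0, 3) ≐ g(0, 3).
MGU = { X := p(1, 3), Z := f(g(empty, unit), p(1, 3)), B := unit }, so Z := f(g(empty, unit), p(1, 3)).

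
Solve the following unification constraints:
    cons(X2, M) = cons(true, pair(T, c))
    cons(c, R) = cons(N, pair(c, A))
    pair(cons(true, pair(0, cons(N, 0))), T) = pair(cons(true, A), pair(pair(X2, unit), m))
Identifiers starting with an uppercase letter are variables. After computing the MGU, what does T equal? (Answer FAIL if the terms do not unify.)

Decompose cons/2: X2 = true,  M = pair(T, c).
Bind X2 := true; substituting into the one remaining equation that mentions X2 gives: pair(cons(true, pair(0, cons(N, 0))), T) = pair(cons(true, A), pair(pair(true, unit), m)).
Bind M := pair(T, c); no other remaining equation mentions M.
Decompose cons/2: c = N,  R = pair(c, A).
Bind N := c; substituting into the one remaining equation that mentions N gives: pair(cons(true, pair(0, cons(c, 0))), T) = pair(cons(true, A), pair(pair(true, unit), m)).
Bind R := pair(c, A); no other remaining equation mentions R.
Decompose pair/2: cons(true, pair(0, cons(c, 0))) = cons(true, A),  T = pair(pair(true, unit), m).
Decompose cons/2: true = true,  pair(0, cons(c, 0)) = A.
Delete trivial equation true = true.
Bind A := pair(0, cons(c, 0)); no other remaining equation mentions A. Substituting into the earlier binding gives R := pair(c, pair(0, cons(c, 0))).
Bind T := pair(pair(true, unit), m). Substituting into the earlier binding gives M := pair(pair(pair(true, unit), m), c).
MGU = { X2 := true, M := pair(pair(pair(true, unit), m), c), N := c, R := pair(c, pair(0, cons(c, 0))), A := pair(0, cons(c, 0)), T := pair(pair(true, unit), m) }, so T := pair(pair(true, unit), m).

pair(pair(true, unit), m)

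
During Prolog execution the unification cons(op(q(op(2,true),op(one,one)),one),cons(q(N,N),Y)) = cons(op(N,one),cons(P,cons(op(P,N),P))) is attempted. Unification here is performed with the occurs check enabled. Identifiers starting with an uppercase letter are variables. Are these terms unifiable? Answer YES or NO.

Decompose cons/2: op(q(op(2,true),op(one,one)),one) = op(N,one),  cons(q(N,N),Y) = cons(P,cons(op(P,N),P)).
Decompose op/2: q(op(2,true),op(one,one)) = N,  one = one.
Bind N := q(op(2,true),op(one,one)); substituting into the one remaining equation that mentions N gives: cons(q(q(op(2,true),op(one,one)),q(op(2,true),op(one,one))),Y) = cons(P,cons(op(P,q(op(2,true),op(one,one))),P)).
Delete trivial equation one = one.
Decompose cons/2: q(q(op(2,true),op(one,one)),q(op(2,true),op(one,one))) = P,  Y = cons(op(P,q(op(2,true),op(one,one))),P).
Bind P := q(q(op(2,true),op(one,one)),q(op(2,true),op(one,one))); substituting into the remaining equation gives: Y = cons(op(q(q(op(2,true),op(one,one)),q(op(2,true),op(one,one))),q(op(2,true),op(one,one))),q(q(op(2,true),op(one,one)),q(op(2,true),op(one,one)))).
Bind Y := cons(op(q(q(op(2,true),op(one,one)),q(op(2,true),op(one,one))),q(op(2,true),op(one,one))),q(q(op(2,true),op(one,one)),q(op(2,true),op(one,one)))).
No equations remain and no clash or occurs-check failure arose, so a unifier exists.

YES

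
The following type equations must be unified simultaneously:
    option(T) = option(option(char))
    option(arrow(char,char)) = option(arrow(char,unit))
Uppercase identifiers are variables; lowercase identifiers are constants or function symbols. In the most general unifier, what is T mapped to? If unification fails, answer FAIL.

FAIL

Decompose option/1: T = option(char).
Bind T := option(char); no other remaining equation mentions T.
Decompose option/1: arrow(char,char) = arrow(char,unit).
Decompose arrow/2: char = char,  char = unit.
Delete trivial equation char = char.
Clash: constants char and unit differ; no unifier exists.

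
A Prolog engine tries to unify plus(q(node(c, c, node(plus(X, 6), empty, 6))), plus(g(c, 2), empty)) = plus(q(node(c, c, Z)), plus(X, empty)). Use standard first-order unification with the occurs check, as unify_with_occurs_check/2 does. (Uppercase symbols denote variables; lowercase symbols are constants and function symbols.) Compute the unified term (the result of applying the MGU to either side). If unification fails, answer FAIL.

plus(q(node(c, c, node(plus(g(c, 2), 6), empty, 6))), plus(g(c, 2), empty))

Decompose plus/2: q(node(c, c, node(plus(X, 6), empty, 6))) = q(node(c, c, Z)),  plus(g(c, 2), empty) = plus(X, empty).
Decompose q/1: node(c, c, node(plus(X, 6), empty, 6)) = node(c, c, Z).
Decompose node/3: c = c,  c = c,  node(plus(X, 6), empty, 6) = Z.
Delete trivial equation c = c.
Delete trivial equation c = c.
Bind Z := node(plus(X, 6), empty, 6); no other remaining equation mentions Z.
Decompose plus/2: g(c, 2) = X,  empty = empty.
Bind X := g(c, 2); no other remaining equation mentions X. Substituting into the earlier binding gives Z := node(plus(g(c, 2), 6), empty, 6).
Delete trivial equation empty = empty.
Applying the MGU to either side gives plus(q(node(c, c, node(plus(g(c, 2), 6), empty, 6))), plus(g(c, 2), empty)).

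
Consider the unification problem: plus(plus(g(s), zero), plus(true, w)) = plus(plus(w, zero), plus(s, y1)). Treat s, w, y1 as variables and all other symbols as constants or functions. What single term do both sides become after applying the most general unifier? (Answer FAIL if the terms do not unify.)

plus(plus(g(true), zero), plus(true, g(true)))

Decompose plus/2: plus(g(s), zero) = plus(w, zero),  plus(true, w) = plus(s, y1).
Decompose plus/2: g(s) = w,  zero = zero.
Bind w := g(s); substituting into the one remaining equation that mentions w gives: plus(true, g(s)) = plus(s, y1).
Delete trivial equation zero = zero.
Decompose plus/2: true = s,  g(s) = y1.
Bind s := true; substituting into the remaining equation gives: g(true) = y1. Substituting into the earlier binding gives w := g(true).
Bind y1 := g(true).
Applying the MGU to either side gives plus(plus(g(true), zero), plus(true, g(true))).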